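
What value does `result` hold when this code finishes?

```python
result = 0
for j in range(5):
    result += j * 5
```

Let's trace through this code step by step.

Initialize: result = 0
Entering loop: for j in range(5):

After execution: result = 50
50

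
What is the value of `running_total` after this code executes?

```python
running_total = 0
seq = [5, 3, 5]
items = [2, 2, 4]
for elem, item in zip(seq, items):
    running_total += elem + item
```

Let's trace through this code step by step.

Initialize: running_total = 0
Initialize: seq = [5, 3, 5]
Initialize: items = [2, 2, 4]
Entering loop: for elem, item in zip(seq, items):

After execution: running_total = 21
21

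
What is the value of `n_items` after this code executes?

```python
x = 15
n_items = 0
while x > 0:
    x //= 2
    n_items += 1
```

Let's trace through this code step by step.

Initialize: x = 15
Initialize: n_items = 0
Entering loop: while x > 0:

After execution: n_items = 4
4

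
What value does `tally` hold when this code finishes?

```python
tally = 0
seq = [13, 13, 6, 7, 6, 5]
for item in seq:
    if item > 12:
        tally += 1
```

Let's trace through this code step by step.

Initialize: tally = 0
Initialize: seq = [13, 13, 6, 7, 6, 5]
Entering loop: for item in seq:

After execution: tally = 2
2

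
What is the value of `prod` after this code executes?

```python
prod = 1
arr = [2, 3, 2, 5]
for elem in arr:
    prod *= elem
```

Let's trace through this code step by step.

Initialize: prod = 1
Initialize: arr = [2, 3, 2, 5]
Entering loop: for elem in arr:

After execution: prod = 60
60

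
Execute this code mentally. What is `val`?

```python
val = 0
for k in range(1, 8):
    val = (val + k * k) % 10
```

Let's trace through this code step by step.

Initialize: val = 0
Entering loop: for k in range(1, 8):

After execution: val = 0
0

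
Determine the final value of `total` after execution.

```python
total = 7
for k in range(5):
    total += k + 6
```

Let's trace through this code step by step.

Initialize: total = 7
Entering loop: for k in range(5):

After execution: total = 47
47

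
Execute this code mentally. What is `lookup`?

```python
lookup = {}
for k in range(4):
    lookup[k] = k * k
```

Let's trace through this code step by step.

Initialize: lookup = {}
Entering loop: for k in range(4):

After execution: lookup = {0: 0, 1: 1, 2: 4, 3: 9}
{0: 0, 1: 1, 2: 4, 3: 9}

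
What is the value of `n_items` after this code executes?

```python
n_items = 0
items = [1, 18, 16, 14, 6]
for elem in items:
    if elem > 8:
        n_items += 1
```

Let's trace through this code step by step.

Initialize: n_items = 0
Initialize: items = [1, 18, 16, 14, 6]
Entering loop: for elem in items:

After execution: n_items = 3
3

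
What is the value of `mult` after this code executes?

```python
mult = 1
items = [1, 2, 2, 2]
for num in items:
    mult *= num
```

Let's trace through this code step by step.

Initialize: mult = 1
Initialize: items = [1, 2, 2, 2]
Entering loop: for num in items:

After execution: mult = 8
8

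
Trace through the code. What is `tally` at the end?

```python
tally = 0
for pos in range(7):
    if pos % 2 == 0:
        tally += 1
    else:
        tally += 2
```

Let's trace through this code step by step.

Initialize: tally = 0
Entering loop: for pos in range(7):

After execution: tally = 10
10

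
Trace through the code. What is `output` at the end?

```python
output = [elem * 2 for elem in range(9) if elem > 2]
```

Let's trace through this code step by step.

Initialize: output = [elem * 2 for elem in range(9) if elem > 2]

After execution: output = [6, 8, 10, 12, 14, 16]
[6, 8, 10, 12, 14, 16]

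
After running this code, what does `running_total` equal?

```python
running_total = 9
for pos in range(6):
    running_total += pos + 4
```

Let's trace through this code step by step.

Initialize: running_total = 9
Entering loop: for pos in range(6):

After execution: running_total = 48
48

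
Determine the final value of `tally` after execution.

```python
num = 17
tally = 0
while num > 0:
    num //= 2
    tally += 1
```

Let's trace through this code step by step.

Initialize: num = 17
Initialize: tally = 0
Entering loop: while num > 0:

After execution: tally = 5
5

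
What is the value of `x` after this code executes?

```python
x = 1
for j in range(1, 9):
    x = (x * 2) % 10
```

Let's trace through this code step by step.

Initialize: x = 1
Entering loop: for j in range(1, 9):

After execution: x = 6
6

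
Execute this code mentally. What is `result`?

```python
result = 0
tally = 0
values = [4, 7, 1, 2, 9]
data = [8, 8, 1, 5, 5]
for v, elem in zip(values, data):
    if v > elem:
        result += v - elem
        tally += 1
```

Let's trace through this code step by step.

Initialize: result = 0
Initialize: tally = 0
Initialize: values = [4, 7, 1, 2, 9]
Initialize: data = [8, 8, 1, 5, 5]
Entering loop: for v, elem in zip(values, data):

After execution: result = 4
4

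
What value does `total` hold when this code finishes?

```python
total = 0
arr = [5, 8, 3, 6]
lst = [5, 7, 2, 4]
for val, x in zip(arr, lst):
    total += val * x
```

Let's trace through this code step by step.

Initialize: total = 0
Initialize: arr = [5, 8, 3, 6]
Initialize: lst = [5, 7, 2, 4]
Entering loop: for val, x in zip(arr, lst):

After execution: total = 111
111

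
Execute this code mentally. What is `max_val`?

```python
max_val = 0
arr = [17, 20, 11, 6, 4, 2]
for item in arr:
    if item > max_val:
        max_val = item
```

Let's trace through this code step by step.

Initialize: max_val = 0
Initialize: arr = [17, 20, 11, 6, 4, 2]
Entering loop: for item in arr:

After execution: max_val = 20
20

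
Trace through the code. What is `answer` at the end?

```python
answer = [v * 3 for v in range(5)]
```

Let's trace through this code step by step.

Initialize: answer = [v * 3 for v in range(5)]

After execution: answer = [0, 3, 6, 9, 12]
[0, 3, 6, 9, 12]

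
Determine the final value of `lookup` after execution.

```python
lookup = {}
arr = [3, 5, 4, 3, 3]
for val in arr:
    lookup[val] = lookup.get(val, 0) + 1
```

Let's trace through this code step by step.

Initialize: lookup = {}
Initialize: arr = [3, 5, 4, 3, 3]
Entering loop: for val in arr:

After execution: lookup = {3: 3, 5: 1, 4: 1}
{3: 3, 5: 1, 4: 1}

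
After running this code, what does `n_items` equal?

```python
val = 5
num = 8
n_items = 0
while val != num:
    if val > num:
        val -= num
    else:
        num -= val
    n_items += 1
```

Let's trace through this code step by step.

Initialize: val = 5
Initialize: num = 8
Initialize: n_items = 0
Entering loop: while val != num:

After execution: n_items = 4
4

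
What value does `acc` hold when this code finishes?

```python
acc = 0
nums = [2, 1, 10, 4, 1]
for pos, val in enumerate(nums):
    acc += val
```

Let's trace through this code step by step.

Initialize: acc = 0
Initialize: nums = [2, 1, 10, 4, 1]
Entering loop: for pos, val in enumerate(nums):

After execution: acc = 18
18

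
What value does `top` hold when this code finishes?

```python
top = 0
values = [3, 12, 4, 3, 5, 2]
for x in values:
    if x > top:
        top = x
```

Let's trace through this code step by step.

Initialize: top = 0
Initialize: values = [3, 12, 4, 3, 5, 2]
Entering loop: for x in values:

After execution: top = 12
12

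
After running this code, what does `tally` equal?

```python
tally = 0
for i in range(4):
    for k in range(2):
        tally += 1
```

Let's trace through this code step by step.

Initialize: tally = 0
Entering loop: for i in range(4):

After execution: tally = 8
8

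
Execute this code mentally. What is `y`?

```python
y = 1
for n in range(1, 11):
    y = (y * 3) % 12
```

Let's trace through this code step by step.

Initialize: y = 1
Entering loop: for n in range(1, 11):

After execution: y = 9
9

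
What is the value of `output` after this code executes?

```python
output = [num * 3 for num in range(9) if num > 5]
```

Let's trace through this code step by step.

Initialize: output = [num * 3 for num in range(9) if num > 5]

After execution: output = [18, 21, 24]
[18, 21, 24]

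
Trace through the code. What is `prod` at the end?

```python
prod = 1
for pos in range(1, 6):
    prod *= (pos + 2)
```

Let's trace through this code step by step.

Initialize: prod = 1
Entering loop: for pos in range(1, 6):

After execution: prod = 2520
2520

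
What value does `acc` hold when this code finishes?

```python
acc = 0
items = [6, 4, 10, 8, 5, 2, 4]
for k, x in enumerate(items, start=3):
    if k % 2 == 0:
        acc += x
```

Let's trace through this code step by step.

Initialize: acc = 0
Initialize: items = [6, 4, 10, 8, 5, 2, 4]
Entering loop: for k, x in enumerate(items, start=3):

After execution: acc = 14
14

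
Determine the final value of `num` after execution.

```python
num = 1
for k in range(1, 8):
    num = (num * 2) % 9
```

Let's trace through this code step by step.

Initialize: num = 1
Entering loop: for k in range(1, 8):

After execution: num = 2
2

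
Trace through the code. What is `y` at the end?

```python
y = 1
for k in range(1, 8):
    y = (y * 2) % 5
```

Let's trace through this code step by step.

Initialize: y = 1
Entering loop: for k in range(1, 8):

After execution: y = 3
3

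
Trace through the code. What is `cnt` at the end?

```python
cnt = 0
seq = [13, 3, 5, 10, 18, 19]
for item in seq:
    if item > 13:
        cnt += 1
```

Let's trace through this code step by step.

Initialize: cnt = 0
Initialize: seq = [13, 3, 5, 10, 18, 19]
Entering loop: for item in seq:

After execution: cnt = 2
2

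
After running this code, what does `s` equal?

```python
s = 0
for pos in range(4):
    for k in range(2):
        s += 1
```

Let's trace through this code step by step.

Initialize: s = 0
Entering loop: for pos in range(4):

After execution: s = 8
8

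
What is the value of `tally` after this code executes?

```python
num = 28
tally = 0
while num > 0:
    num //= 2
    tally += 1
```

Let's trace through this code step by step.

Initialize: num = 28
Initialize: tally = 0
Entering loop: while num > 0:

After execution: tally = 5
5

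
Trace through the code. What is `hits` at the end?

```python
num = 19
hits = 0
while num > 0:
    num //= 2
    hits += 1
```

Let's trace through this code step by step.

Initialize: num = 19
Initialize: hits = 0
Entering loop: while num > 0:

After execution: hits = 5
5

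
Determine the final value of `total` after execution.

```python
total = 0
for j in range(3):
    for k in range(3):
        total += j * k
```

Let's trace through this code step by step.

Initialize: total = 0
Entering loop: for j in range(3):

After execution: total = 9
9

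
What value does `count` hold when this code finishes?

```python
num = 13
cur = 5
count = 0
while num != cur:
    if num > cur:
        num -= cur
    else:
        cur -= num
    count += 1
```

Let's trace through this code step by step.

Initialize: num = 13
Initialize: cur = 5
Initialize: count = 0
Entering loop: while num != cur:

After execution: count = 5
5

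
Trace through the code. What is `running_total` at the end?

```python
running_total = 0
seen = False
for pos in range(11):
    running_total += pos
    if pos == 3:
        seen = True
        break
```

Let's trace through this code step by step.

Initialize: running_total = 0
Initialize: seen = False
Entering loop: for pos in range(11):

After execution: running_total = 6
6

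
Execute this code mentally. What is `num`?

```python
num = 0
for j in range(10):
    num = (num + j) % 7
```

Let's trace through this code step by step.

Initialize: num = 0
Entering loop: for j in range(10):

After execution: num = 3
3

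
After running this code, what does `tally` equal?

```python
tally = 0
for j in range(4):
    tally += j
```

Let's trace through this code step by step.

Initialize: tally = 0
Entering loop: for j in range(4):

After execution: tally = 6
6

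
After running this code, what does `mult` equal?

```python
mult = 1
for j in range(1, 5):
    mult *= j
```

Let's trace through this code step by step.

Initialize: mult = 1
Entering loop: for j in range(1, 5):

After execution: mult = 24
24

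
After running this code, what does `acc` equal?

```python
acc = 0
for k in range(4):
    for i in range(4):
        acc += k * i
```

Let's trace through this code step by step.

Initialize: acc = 0
Entering loop: for k in range(4):

After execution: acc = 36
36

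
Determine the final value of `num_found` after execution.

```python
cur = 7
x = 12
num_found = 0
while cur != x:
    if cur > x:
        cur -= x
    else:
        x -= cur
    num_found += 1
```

Let's trace through this code step by step.

Initialize: cur = 7
Initialize: x = 12
Initialize: num_found = 0
Entering loop: while cur != x:

After execution: num_found = 5
5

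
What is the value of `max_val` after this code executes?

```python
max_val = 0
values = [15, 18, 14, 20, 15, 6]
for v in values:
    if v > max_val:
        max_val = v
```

Let's trace through this code step by step.

Initialize: max_val = 0
Initialize: values = [15, 18, 14, 20, 15, 6]
Entering loop: for v in values:

After execution: max_val = 20
20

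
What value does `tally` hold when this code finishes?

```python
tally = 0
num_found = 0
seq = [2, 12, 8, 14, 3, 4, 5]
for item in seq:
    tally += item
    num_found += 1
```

Let's trace through this code step by step.

Initialize: tally = 0
Initialize: num_found = 0
Initialize: seq = [2, 12, 8, 14, 3, 4, 5]
Entering loop: for item in seq:

After execution: tally = 48
48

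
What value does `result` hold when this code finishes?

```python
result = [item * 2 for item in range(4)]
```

Let's trace through this code step by step.

Initialize: result = [item * 2 for item in range(4)]

After execution: result = [0, 2, 4, 6]
[0, 2, 4, 6]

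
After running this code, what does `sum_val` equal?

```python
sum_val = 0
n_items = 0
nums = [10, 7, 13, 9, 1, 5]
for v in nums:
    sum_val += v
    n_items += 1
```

Let's trace through this code step by step.

Initialize: sum_val = 0
Initialize: n_items = 0
Initialize: nums = [10, 7, 13, 9, 1, 5]
Entering loop: for v in nums:

After execution: sum_val = 45
45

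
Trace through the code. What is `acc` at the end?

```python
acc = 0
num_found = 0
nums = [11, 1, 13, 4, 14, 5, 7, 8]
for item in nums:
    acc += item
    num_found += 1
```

Let's trace through this code step by step.

Initialize: acc = 0
Initialize: num_found = 0
Initialize: nums = [11, 1, 13, 4, 14, 5, 7, 8]
Entering loop: for item in nums:

After execution: acc = 63
63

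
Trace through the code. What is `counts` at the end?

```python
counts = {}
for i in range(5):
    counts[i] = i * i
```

Let's trace through this code step by step.

Initialize: counts = {}
Entering loop: for i in range(5):

After execution: counts = {0: 0, 1: 1, 2: 4, 3: 9, 4: 16}
{0: 0, 1: 1, 2: 4, 3: 9, 4: 16}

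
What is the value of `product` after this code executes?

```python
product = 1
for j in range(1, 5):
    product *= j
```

Let's trace through this code step by step.

Initialize: product = 1
Entering loop: for j in range(1, 5):

After execution: product = 24
24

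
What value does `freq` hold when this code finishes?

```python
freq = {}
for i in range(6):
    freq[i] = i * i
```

Let's trace through this code step by step.

Initialize: freq = {}
Entering loop: for i in range(6):

After execution: freq = {0: 0, 1: 1, 2: 4, 3: 9, 4: 16, 5: 25}
{0: 0, 1: 1, 2: 4, 3: 9, 4: 16, 5: 25}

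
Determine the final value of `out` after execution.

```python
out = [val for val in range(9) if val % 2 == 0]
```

Let's trace through this code step by step.

Initialize: out = [val for val in range(9) if val % 2 == 0]

After execution: out = [0, 2, 4, 6, 8]
[0, 2, 4, 6, 8]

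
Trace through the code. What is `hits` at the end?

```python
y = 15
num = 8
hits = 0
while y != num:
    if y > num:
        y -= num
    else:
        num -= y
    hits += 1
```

Let's trace through this code step by step.

Initialize: y = 15
Initialize: num = 8
Initialize: hits = 0
Entering loop: while y != num:

After execution: hits = 8
8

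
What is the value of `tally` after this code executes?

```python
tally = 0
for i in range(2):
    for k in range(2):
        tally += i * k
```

Let's trace through this code step by step.

Initialize: tally = 0
Entering loop: for i in range(2):

After execution: tally = 1
1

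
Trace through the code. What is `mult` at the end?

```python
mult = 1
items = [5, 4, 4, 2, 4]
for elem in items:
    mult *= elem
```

Let's trace through this code step by step.

Initialize: mult = 1
Initialize: items = [5, 4, 4, 2, 4]
Entering loop: for elem in items:

After execution: mult = 640
640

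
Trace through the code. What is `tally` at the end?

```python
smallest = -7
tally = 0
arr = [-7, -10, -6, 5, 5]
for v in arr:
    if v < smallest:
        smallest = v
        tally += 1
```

Let's trace through this code step by step.

Initialize: smallest = -7
Initialize: tally = 0
Initialize: arr = [-7, -10, -6, 5, 5]
Entering loop: for v in arr:

After execution: tally = 1
1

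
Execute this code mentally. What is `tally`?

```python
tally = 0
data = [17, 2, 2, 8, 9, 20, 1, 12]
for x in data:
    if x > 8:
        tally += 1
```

Let's trace through this code step by step.

Initialize: tally = 0
Initialize: data = [17, 2, 2, 8, 9, 20, 1, 12]
Entering loop: for x in data:

After execution: tally = 4
4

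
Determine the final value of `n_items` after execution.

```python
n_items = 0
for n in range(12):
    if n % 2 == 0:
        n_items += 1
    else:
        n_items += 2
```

Let's trace through this code step by step.

Initialize: n_items = 0
Entering loop: for n in range(12):

After execution: n_items = 18
18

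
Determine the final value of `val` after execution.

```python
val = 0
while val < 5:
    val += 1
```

Let's trace through this code step by step.

Initialize: val = 0
Entering loop: while val < 5:

After execution: val = 5
5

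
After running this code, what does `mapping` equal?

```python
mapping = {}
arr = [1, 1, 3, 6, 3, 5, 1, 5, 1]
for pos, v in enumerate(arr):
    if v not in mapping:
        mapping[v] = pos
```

Let's trace through this code step by step.

Initialize: mapping = {}
Initialize: arr = [1, 1, 3, 6, 3, 5, 1, 5, 1]
Entering loop: for pos, v in enumerate(arr):

After execution: mapping = {1: 0, 3: 2, 6: 3, 5: 5}
{1: 0, 3: 2, 6: 3, 5: 5}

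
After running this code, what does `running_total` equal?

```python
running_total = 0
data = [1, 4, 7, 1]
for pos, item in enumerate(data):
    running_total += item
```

Let's trace through this code step by step.

Initialize: running_total = 0
Initialize: data = [1, 4, 7, 1]
Entering loop: for pos, item in enumerate(data):

After execution: running_total = 13
13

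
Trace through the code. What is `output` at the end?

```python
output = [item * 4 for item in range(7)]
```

Let's trace through this code step by step.

Initialize: output = [item * 4 for item in range(7)]

After execution: output = [0, 4, 8, 12, 16, 20, 24]
[0, 4, 8, 12, 16, 20, 24]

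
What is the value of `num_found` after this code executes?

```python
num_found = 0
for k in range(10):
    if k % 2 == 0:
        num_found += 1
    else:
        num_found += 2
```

Let's trace through this code step by step.

Initialize: num_found = 0
Entering loop: for k in range(10):

After execution: num_found = 15
15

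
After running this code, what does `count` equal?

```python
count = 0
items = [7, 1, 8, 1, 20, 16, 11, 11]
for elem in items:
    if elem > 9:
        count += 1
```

Let's trace through this code step by step.

Initialize: count = 0
Initialize: items = [7, 1, 8, 1, 20, 16, 11, 11]
Entering loop: for elem in items:

After execution: count = 4
4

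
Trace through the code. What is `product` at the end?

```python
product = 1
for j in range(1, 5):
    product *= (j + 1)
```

Let's trace through this code step by step.

Initialize: product = 1
Entering loop: for j in range(1, 5):

After execution: product = 120
120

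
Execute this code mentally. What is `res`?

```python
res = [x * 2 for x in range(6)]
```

Let's trace through this code step by step.

Initialize: res = [x * 2 for x in range(6)]

After execution: res = [0, 2, 4, 6, 8, 10]
[0, 2, 4, 6, 8, 10]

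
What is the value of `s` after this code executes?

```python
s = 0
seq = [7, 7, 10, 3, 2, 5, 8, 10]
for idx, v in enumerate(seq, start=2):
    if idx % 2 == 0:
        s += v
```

Let's trace through this code step by step.

Initialize: s = 0
Initialize: seq = [7, 7, 10, 3, 2, 5, 8, 10]
Entering loop: for idx, v in enumerate(seq, start=2):

After execution: s = 27
27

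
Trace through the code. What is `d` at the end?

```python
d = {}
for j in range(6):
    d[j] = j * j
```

Let's trace through this code step by step.

Initialize: d = {}
Entering loop: for j in range(6):

After execution: d = {0: 0, 1: 1, 2: 4, 3: 9, 4: 16, 5: 25}
{0: 0, 1: 1, 2: 4, 3: 9, 4: 16, 5: 25}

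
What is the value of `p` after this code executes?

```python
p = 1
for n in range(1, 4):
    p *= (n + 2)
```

Let's trace through this code step by step.

Initialize: p = 1
Entering loop: for n in range(1, 4):

After execution: p = 60
60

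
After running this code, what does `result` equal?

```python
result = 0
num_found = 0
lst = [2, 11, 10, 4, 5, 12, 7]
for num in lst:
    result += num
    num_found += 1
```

Let's trace through this code step by step.

Initialize: result = 0
Initialize: num_found = 0
Initialize: lst = [2, 11, 10, 4, 5, 12, 7]
Entering loop: for num in lst:

After execution: result = 51
51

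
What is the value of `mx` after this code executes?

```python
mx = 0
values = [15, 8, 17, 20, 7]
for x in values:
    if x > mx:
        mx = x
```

Let's trace through this code step by step.

Initialize: mx = 0
Initialize: values = [15, 8, 17, 20, 7]
Entering loop: for x in values:

After execution: mx = 20
20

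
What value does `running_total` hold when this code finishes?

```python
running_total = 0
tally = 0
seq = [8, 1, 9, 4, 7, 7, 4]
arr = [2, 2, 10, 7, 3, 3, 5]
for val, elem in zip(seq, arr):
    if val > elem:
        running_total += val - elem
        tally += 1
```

Let's trace through this code step by step.

Initialize: running_total = 0
Initialize: tally = 0
Initialize: seq = [8, 1, 9, 4, 7, 7, 4]
Initialize: arr = [2, 2, 10, 7, 3, 3, 5]
Entering loop: for val, elem in zip(seq, arr):

After execution: running_total = 14
14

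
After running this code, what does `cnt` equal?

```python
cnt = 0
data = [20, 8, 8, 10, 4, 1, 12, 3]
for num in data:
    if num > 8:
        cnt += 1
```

Let's trace through this code step by step.

Initialize: cnt = 0
Initialize: data = [20, 8, 8, 10, 4, 1, 12, 3]
Entering loop: for num in data:

After execution: cnt = 3
3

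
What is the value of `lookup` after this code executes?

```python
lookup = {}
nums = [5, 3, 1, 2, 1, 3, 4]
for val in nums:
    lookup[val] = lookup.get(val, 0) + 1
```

Let's trace through this code step by step.

Initialize: lookup = {}
Initialize: nums = [5, 3, 1, 2, 1, 3, 4]
Entering loop: for val in nums:

After execution: lookup = {5: 1, 3: 2, 1: 2, 2: 1, 4: 1}
{5: 1, 3: 2, 1: 2, 2: 1, 4: 1}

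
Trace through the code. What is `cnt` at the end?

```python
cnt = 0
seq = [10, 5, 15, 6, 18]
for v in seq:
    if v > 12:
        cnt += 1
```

Let's trace through this code step by step.

Initialize: cnt = 0
Initialize: seq = [10, 5, 15, 6, 18]
Entering loop: for v in seq:

After execution: cnt = 2
2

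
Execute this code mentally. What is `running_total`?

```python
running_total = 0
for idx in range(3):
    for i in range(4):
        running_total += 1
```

Let's trace through this code step by step.

Initialize: running_total = 0
Entering loop: for idx in range(3):

After execution: running_total = 12
12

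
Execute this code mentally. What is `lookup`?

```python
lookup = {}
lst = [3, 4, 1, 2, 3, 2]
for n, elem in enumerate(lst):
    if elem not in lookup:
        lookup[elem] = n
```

Let's trace through this code step by step.

Initialize: lookup = {}
Initialize: lst = [3, 4, 1, 2, 3, 2]
Entering loop: for n, elem in enumerate(lst):

After execution: lookup = {3: 0, 4: 1, 1: 2, 2: 3}
{3: 0, 4: 1, 1: 2, 2: 3}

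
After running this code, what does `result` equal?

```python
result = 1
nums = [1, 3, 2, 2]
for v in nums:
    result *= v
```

Let's trace through this code step by step.

Initialize: result = 1
Initialize: nums = [1, 3, 2, 2]
Entering loop: for v in nums:

After execution: result = 12
12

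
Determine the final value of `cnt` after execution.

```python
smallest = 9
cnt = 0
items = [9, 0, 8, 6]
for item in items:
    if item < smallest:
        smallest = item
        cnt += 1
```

Let's trace through this code step by step.

Initialize: smallest = 9
Initialize: cnt = 0
Initialize: items = [9, 0, 8, 6]
Entering loop: for item in items:

After execution: cnt = 1
1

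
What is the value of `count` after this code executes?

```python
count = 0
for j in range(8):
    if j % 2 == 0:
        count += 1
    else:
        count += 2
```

Let's trace through this code step by step.

Initialize: count = 0
Entering loop: for j in range(8):

After execution: count = 12
12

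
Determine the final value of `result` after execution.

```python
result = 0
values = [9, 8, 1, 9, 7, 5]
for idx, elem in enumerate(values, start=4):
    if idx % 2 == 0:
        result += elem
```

Let's trace through this code step by step.

Initialize: result = 0
Initialize: values = [9, 8, 1, 9, 7, 5]
Entering loop: for idx, elem in enumerate(values, start=4):

After execution: result = 17
17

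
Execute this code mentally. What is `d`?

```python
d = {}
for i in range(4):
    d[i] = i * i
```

Let's trace through this code step by step.

Initialize: d = {}
Entering loop: for i in range(4):

After execution: d = {0: 0, 1: 1, 2: 4, 3: 9}
{0: 0, 1: 1, 2: 4, 3: 9}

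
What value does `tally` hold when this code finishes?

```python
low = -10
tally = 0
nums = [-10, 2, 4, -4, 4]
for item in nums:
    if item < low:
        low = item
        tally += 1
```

Let's trace through this code step by step.

Initialize: low = -10
Initialize: tally = 0
Initialize: nums = [-10, 2, 4, -4, 4]
Entering loop: for item in nums:

After execution: tally = 0
0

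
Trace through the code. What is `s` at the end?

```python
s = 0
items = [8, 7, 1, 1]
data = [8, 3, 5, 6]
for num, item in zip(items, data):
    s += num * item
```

Let's trace through this code step by step.

Initialize: s = 0
Initialize: items = [8, 7, 1, 1]
Initialize: data = [8, 3, 5, 6]
Entering loop: for num, item in zip(items, data):

After execution: s = 96
96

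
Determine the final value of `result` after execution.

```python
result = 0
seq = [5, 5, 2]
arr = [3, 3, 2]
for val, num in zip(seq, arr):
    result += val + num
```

Let's trace through this code step by step.

Initialize: result = 0
Initialize: seq = [5, 5, 2]
Initialize: arr = [3, 3, 2]
Entering loop: for val, num in zip(seq, arr):

After execution: result = 20
20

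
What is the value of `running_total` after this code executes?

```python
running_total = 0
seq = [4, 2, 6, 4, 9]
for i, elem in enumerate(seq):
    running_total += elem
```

Let's trace through this code step by step.

Initialize: running_total = 0
Initialize: seq = [4, 2, 6, 4, 9]
Entering loop: for i, elem in enumerate(seq):

After execution: running_total = 25
25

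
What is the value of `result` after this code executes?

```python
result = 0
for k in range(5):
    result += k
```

Let's trace through this code step by step.

Initialize: result = 0
Entering loop: for k in range(5):

After execution: result = 10
10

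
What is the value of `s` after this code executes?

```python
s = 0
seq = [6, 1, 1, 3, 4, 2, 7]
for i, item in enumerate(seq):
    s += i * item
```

Let's trace through this code step by step.

Initialize: s = 0
Initialize: seq = [6, 1, 1, 3, 4, 2, 7]
Entering loop: for i, item in enumerate(seq):

After execution: s = 80
80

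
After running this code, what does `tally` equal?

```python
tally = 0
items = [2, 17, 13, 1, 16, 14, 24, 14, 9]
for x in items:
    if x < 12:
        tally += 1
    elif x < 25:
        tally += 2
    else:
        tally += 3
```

Let's trace through this code step by step.

Initialize: tally = 0
Initialize: items = [2, 17, 13, 1, 16, 14, 24, 14, 9]
Entering loop: for x in items:

After execution: tally = 15
15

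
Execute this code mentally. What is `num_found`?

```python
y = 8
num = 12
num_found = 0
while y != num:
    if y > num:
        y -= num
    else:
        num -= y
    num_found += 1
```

Let's trace through this code step by step.

Initialize: y = 8
Initialize: num = 12
Initialize: num_found = 0
Entering loop: while y != num:

After execution: num_found = 2
2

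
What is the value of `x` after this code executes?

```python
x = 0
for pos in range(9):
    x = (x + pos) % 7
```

Let's trace through this code step by step.

Initialize: x = 0
Entering loop: for pos in range(9):

After execution: x = 1
1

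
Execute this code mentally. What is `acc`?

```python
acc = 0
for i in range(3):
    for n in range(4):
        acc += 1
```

Let's trace through this code step by step.

Initialize: acc = 0
Entering loop: for i in range(3):

After execution: acc = 12
12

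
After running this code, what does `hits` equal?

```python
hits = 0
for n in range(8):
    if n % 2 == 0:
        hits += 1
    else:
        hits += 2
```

Let's trace through this code step by step.

Initialize: hits = 0
Entering loop: for n in range(8):

After execution: hits = 12
12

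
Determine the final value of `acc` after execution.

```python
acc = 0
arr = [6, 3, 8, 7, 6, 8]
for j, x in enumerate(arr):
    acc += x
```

Let's trace through this code step by step.

Initialize: acc = 0
Initialize: arr = [6, 3, 8, 7, 6, 8]
Entering loop: for j, x in enumerate(arr):

After execution: acc = 38
38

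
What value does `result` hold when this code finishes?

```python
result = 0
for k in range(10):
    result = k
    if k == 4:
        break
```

Let's trace through this code step by step.

Initialize: result = 0
Entering loop: for k in range(10):

After execution: result = 4
4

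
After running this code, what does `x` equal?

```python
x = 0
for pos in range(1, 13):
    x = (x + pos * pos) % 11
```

Let's trace through this code step by step.

Initialize: x = 0
Entering loop: for pos in range(1, 13):

After execution: x = 1
1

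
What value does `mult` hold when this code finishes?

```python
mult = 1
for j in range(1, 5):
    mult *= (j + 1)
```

Let's trace through this code step by step.

Initialize: mult = 1
Entering loop: for j in range(1, 5):

After execution: mult = 120
120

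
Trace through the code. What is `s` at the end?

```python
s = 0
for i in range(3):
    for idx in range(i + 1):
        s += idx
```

Let's trace through this code step by step.

Initialize: s = 0
Entering loop: for i in range(3):

After execution: s = 4
4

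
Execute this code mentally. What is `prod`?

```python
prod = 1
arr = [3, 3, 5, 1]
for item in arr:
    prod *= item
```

Let's trace through this code step by step.

Initialize: prod = 1
Initialize: arr = [3, 3, 5, 1]
Entering loop: for item in arr:

After execution: prod = 45
45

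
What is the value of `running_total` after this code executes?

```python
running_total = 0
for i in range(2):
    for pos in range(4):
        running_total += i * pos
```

Let's trace through this code step by step.

Initialize: running_total = 0
Entering loop: for i in range(2):

After execution: running_total = 6
6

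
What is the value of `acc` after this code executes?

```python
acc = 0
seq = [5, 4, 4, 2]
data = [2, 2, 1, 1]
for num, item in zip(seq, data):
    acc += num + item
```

Let's trace through this code step by step.

Initialize: acc = 0
Initialize: seq = [5, 4, 4, 2]
Initialize: data = [2, 2, 1, 1]
Entering loop: for num, item in zip(seq, data):

After execution: acc = 21
21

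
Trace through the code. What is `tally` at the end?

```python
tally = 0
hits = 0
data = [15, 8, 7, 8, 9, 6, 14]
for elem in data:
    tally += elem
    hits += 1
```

Let's trace through this code step by step.

Initialize: tally = 0
Initialize: hits = 0
Initialize: data = [15, 8, 7, 8, 9, 6, 14]
Entering loop: for elem in data:

After execution: tally = 67
67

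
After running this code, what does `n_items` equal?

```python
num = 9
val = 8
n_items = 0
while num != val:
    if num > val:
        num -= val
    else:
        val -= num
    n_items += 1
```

Let's trace through this code step by step.

Initialize: num = 9
Initialize: val = 8
Initialize: n_items = 0
Entering loop: while num != val:

After execution: n_items = 8
8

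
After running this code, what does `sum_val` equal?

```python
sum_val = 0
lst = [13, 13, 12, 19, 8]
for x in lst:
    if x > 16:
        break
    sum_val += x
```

Let's trace through this code step by step.

Initialize: sum_val = 0
Initialize: lst = [13, 13, 12, 19, 8]
Entering loop: for x in lst:

After execution: sum_val = 38
38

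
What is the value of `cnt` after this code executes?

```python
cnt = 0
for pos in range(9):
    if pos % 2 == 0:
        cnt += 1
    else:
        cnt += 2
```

Let's trace through this code step by step.

Initialize: cnt = 0
Entering loop: for pos in range(9):

After execution: cnt = 13
13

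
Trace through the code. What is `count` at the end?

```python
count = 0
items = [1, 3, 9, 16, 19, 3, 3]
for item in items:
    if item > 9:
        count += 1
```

Let's trace through this code step by step.

Initialize: count = 0
Initialize: items = [1, 3, 9, 16, 19, 3, 3]
Entering loop: for item in items:

After execution: count = 2
2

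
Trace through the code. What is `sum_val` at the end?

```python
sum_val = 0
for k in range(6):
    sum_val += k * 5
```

Let's trace through this code step by step.

Initialize: sum_val = 0
Entering loop: for k in range(6):

After execution: sum_val = 75
75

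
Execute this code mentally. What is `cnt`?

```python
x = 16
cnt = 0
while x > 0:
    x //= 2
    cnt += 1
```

Let's trace through this code step by step.

Initialize: x = 16
Initialize: cnt = 0
Entering loop: while x > 0:

After execution: cnt = 5
5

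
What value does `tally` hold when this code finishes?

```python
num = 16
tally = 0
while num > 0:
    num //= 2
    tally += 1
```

Let's trace through this code step by step.

Initialize: num = 16
Initialize: tally = 0
Entering loop: while num > 0:

After execution: tally = 5
5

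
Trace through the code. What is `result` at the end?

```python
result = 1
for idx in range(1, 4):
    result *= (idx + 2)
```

Let's trace through this code step by step.

Initialize: result = 1
Entering loop: for idx in range(1, 4):

After execution: result = 60
60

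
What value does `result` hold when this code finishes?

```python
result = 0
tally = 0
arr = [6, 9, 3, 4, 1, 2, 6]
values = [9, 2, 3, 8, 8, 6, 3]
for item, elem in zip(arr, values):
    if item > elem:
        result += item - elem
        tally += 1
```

Let's trace through this code step by step.

Initialize: result = 0
Initialize: tally = 0
Initialize: arr = [6, 9, 3, 4, 1, 2, 6]
Initialize: values = [9, 2, 3, 8, 8, 6, 3]
Entering loop: for item, elem in zip(arr, values):

After execution: result = 10
10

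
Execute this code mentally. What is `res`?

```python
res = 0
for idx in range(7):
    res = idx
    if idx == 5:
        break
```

Let's trace through this code step by step.

Initialize: res = 0
Entering loop: for idx in range(7):

After execution: res = 5
5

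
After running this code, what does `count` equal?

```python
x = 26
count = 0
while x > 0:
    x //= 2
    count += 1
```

Let's trace through this code step by step.

Initialize: x = 26
Initialize: count = 0
Entering loop: while x > 0:

After execution: count = 5
5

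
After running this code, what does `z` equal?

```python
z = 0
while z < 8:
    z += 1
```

Let's trace through this code step by step.

Initialize: z = 0
Entering loop: while z < 8:

After execution: z = 8
8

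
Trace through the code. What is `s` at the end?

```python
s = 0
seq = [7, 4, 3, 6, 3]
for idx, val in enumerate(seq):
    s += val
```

Let's trace through this code step by step.

Initialize: s = 0
Initialize: seq = [7, 4, 3, 6, 3]
Entering loop: for idx, val in enumerate(seq):

After execution: s = 23
23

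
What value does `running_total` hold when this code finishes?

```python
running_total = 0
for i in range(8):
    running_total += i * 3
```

Let's trace through this code step by step.

Initialize: running_total = 0
Entering loop: for i in range(8):

After execution: running_total = 84
84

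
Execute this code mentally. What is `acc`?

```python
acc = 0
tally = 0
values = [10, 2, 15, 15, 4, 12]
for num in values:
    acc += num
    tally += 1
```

Let's trace through this code step by step.

Initialize: acc = 0
Initialize: tally = 0
Initialize: values = [10, 2, 15, 15, 4, 12]
Entering loop: for num in values:

After execution: acc = 58
58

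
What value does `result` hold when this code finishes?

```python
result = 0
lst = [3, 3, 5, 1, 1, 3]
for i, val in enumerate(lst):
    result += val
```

Let's trace through this code step by step.

Initialize: result = 0
Initialize: lst = [3, 3, 5, 1, 1, 3]
Entering loop: for i, val in enumerate(lst):

After execution: result = 16
16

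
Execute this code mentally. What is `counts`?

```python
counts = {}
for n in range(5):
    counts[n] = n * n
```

Let's trace through this code step by step.

Initialize: counts = {}
Entering loop: for n in range(5):

After execution: counts = {0: 0, 1: 1, 2: 4, 3: 9, 4: 16}
{0: 0, 1: 1, 2: 4, 3: 9, 4: 16}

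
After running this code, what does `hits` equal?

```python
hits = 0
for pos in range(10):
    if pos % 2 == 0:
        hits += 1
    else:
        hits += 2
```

Let's trace through this code step by step.

Initialize: hits = 0
Entering loop: for pos in range(10):

After execution: hits = 15
15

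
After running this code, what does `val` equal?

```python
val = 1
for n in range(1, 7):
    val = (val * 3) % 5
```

Let's trace through this code step by step.

Initialize: val = 1
Entering loop: for n in range(1, 7):

After execution: val = 4
4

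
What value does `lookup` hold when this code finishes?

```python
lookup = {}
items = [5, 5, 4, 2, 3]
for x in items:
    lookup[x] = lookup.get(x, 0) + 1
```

Let's trace through this code step by step.

Initialize: lookup = {}
Initialize: items = [5, 5, 4, 2, 3]
Entering loop: for x in items:

After execution: lookup = {5: 2, 4: 1, 2: 1, 3: 1}
{5: 2, 4: 1, 2: 1, 3: 1}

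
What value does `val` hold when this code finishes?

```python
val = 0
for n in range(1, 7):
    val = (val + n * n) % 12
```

Let's trace through this code step by step.

Initialize: val = 0
Entering loop: for n in range(1, 7):

After execution: val = 7
7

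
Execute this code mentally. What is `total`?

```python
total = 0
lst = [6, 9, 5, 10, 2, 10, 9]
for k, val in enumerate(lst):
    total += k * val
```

Let's trace through this code step by step.

Initialize: total = 0
Initialize: lst = [6, 9, 5, 10, 2, 10, 9]
Entering loop: for k, val in enumerate(lst):

After execution: total = 161
161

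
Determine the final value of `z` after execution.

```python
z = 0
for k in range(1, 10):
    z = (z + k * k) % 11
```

Let's trace through this code step by step.

Initialize: z = 0
Entering loop: for k in range(1, 10):

After execution: z = 10
10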